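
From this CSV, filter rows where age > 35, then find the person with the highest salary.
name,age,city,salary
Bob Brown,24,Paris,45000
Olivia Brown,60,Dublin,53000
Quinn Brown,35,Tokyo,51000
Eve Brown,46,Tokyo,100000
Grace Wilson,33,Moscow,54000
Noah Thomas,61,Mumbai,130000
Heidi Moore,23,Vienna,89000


Filter: age > 35
Sort by: salary (descending)

Filtered records (3):
  Noah Thomas, age 61, salary $130000
  Eve Brown, age 46, salary $100000
  Olivia Brown, age 60, salary $53000

Highest salary: Noah Thomas ($130000)

Noah Thomas


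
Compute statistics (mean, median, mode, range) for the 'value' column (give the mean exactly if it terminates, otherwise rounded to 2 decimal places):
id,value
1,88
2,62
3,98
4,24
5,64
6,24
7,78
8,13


Data: [88, 62, 98, 24, 64, 24, 78, 13]
Count: 8
Sum: 451
Mean: 451/8 = 56.375
Sorted: [13, 24, 24, 62, 64, 78, 88, 98]
Median: 63.0
Mode: 24 (2 times)
Range: 98 - 13 = 85
Min: 13, Max: 98

mean=56.375, median=63.0, mode=24, range=85


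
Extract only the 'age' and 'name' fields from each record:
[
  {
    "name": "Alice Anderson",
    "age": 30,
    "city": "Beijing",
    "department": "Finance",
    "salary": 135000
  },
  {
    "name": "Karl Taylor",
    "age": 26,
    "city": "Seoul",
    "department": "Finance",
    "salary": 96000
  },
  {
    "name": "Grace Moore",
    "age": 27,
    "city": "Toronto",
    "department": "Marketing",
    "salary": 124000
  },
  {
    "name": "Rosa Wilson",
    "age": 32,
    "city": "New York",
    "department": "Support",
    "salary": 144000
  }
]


Original: 4 records with fields: name, age, city, department, salary
Keep: ['age', 'name']
Drop: ['city', 'department', 'salary']
Result: 4 records, 2 fields each

[
  {
    "age": 30,
    "name": "Alice Anderson"
  },
  {
    "age": 26,
    "name": "Karl Taylor"
  },
  {
    "age": 27,
    "name": "Grace Moore"
  },
  {
    "age": 32,
    "name": "Rosa Wilson"
  }
]


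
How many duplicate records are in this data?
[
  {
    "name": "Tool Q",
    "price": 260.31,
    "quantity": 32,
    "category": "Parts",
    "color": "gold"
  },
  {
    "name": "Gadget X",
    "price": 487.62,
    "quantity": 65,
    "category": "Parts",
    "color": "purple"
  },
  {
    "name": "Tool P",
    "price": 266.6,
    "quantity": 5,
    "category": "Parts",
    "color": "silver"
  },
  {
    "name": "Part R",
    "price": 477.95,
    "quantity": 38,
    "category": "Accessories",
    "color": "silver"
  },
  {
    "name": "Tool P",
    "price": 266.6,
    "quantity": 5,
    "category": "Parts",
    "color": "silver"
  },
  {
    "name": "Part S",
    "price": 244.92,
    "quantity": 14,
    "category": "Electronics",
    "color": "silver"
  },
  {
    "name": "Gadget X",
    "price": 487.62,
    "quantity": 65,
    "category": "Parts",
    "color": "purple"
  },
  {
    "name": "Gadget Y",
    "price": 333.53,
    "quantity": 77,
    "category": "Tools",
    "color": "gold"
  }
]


Checking 8 records for duplicates:

  Row 1: Tool Q ($260.31, qty 32)
  Row 2: Gadget X ($487.62, qty 65)
  Row 3: Tool P ($266.6, qty 5)
  Row 4: Part R ($477.95, qty 38)
  Row 5: Tool P ($266.6, qty 5) <-- DUPLICATE
  Row 6: Part S ($244.92, qty 14)
  Row 7: Gadget X ($487.62, qty 65) <-- DUPLICATE
  Row 8: Gadget Y ($333.53, qty 77)

Duplicates found: 2
Unique records: 6

2 duplicates, 6 unique


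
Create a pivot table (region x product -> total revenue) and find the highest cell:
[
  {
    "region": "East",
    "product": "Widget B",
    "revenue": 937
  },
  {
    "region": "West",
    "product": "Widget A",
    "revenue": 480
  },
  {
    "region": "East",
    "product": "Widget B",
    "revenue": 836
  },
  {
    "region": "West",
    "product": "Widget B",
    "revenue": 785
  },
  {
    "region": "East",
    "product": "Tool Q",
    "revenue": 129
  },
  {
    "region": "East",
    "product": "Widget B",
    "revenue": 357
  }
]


Pivot: region (rows) x product (columns) -> total revenue

     Tool Q        Widget A      Widget B    
East           129             0          2130  
West             0           480           785  

Highest: East / Widget B = $2130

East / Widget B = $2130


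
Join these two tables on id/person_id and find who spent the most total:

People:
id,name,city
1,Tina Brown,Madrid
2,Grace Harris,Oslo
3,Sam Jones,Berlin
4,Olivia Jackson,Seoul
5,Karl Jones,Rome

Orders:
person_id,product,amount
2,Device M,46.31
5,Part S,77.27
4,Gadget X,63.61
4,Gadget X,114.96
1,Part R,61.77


Join on: people.id = orders.person_id

Joined rows:
  Grace Harris (Oslo) bought Device M for $46.31
  Karl Jones (Rome) bought Part S for $77.27
  Olivia Jackson (Seoul) bought Gadget X for $63.61
  Olivia Jackson (Seoul) bought Gadget X for $114.96
  Tina Brown (Madrid) bought Part R for $61.77

Total per person:
  Olivia Jackson: $178.57
  Karl Jones: $77.27
  Tina Brown: $61.77
  Grace Harris: $46.31

Top spender: Olivia Jackson ($178.57)

Olivia Jackson ($178.57)


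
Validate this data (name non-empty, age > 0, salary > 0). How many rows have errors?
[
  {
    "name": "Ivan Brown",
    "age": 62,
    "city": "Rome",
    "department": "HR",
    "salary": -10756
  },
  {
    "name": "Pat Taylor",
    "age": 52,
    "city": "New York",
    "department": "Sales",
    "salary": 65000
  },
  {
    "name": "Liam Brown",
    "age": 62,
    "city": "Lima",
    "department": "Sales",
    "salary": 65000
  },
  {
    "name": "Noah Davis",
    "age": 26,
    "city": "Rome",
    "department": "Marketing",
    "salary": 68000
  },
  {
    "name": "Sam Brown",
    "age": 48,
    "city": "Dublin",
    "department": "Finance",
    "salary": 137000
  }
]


Validating 5 records:
Rules: name non-empty, age > 0, salary > 0

  Row 1 (Ivan Brown): negative salary: -10756
  Row 2 (Pat Taylor): OK
  Row 3 (Liam Brown): OK
  Row 4 (Noah Davis): OK
  Row 5 (Sam Brown): OK

Total errors: 1

1 errors


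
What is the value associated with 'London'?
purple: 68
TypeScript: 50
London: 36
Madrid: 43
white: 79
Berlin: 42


Looking up key 'London'
Value: 36

36


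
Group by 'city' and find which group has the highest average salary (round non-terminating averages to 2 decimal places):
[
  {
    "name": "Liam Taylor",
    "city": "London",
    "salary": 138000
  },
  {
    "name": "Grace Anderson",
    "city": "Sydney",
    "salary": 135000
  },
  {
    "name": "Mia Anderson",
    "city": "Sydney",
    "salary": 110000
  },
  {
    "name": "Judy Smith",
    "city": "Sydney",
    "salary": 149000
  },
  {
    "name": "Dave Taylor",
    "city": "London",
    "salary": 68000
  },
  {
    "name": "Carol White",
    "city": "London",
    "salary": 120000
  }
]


Group by: city

Groups:
  London: 3 people, avg salary = 326000/3 ≈ $108666.67
  Sydney: 3 people, avg salary = 394000/3 ≈ $131333.33

Highest average salary: Sydney (≈$131333.33)

Sydney (≈$131333.33)


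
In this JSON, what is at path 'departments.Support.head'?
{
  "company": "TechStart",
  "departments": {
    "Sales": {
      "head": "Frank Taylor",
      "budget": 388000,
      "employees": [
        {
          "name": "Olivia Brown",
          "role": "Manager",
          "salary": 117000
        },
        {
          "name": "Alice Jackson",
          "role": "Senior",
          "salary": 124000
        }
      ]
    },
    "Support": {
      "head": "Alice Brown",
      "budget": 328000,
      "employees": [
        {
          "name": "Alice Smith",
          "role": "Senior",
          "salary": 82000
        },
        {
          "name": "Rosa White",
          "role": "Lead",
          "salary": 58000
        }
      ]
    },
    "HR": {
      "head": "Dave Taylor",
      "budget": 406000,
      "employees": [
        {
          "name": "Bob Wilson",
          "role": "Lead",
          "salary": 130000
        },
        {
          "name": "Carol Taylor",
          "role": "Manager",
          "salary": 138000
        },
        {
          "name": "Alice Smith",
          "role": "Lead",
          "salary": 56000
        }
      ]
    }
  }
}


Path: departments.Support.head

Navigate:
  -> departments
  -> Support
  -> head = 'Alice Brown'

Alice Brown


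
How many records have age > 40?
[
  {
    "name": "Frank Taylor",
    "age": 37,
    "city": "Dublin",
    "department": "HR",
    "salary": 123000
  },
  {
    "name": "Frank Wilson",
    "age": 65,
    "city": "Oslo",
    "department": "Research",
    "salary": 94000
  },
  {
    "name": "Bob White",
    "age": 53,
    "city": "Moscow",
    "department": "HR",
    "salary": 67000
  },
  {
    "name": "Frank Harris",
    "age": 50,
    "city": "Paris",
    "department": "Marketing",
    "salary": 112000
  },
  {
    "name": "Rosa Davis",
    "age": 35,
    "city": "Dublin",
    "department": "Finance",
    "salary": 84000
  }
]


Data: 5 records
Condition: age > 40

Checking each record:
  Frank Taylor: 37
  Frank Wilson: 65 MATCH
  Bob White: 53 MATCH
  Frank Harris: 50 MATCH
  Rosa Davis: 35

Count: 3

3


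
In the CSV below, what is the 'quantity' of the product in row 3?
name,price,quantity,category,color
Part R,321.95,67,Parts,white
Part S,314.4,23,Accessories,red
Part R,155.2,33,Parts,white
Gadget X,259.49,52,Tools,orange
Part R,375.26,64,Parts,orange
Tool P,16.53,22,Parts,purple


Query: Row 3 ('Part R'), column 'quantity'
Value: 33

33


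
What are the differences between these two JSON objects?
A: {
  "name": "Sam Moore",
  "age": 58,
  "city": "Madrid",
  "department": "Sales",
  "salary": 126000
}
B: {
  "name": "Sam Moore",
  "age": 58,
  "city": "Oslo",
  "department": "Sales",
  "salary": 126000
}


Comparing each field (in key order):
  name: same
  age: same
  city: DIFFERENT
  department: same
  salary: same
Differences:
  city: Madrid -> Oslo

1 field(s) changed

1 change: city


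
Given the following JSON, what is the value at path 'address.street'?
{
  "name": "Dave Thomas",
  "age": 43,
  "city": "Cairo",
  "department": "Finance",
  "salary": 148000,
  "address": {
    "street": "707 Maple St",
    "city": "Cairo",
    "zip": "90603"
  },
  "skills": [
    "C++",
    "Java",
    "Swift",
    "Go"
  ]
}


Query: address.street
Path: address -> street
Value: 707 Maple St

707 Maple St


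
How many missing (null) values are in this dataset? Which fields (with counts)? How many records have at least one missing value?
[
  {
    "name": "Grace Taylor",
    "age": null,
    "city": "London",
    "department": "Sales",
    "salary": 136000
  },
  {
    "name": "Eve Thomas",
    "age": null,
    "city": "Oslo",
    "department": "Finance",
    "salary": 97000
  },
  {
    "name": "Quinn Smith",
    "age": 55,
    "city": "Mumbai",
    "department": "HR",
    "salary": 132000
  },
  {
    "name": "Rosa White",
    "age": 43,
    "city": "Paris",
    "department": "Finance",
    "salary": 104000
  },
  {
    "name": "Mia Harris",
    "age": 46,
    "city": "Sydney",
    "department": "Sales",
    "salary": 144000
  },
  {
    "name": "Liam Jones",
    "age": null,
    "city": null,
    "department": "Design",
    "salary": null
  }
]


Checking for missing (null) values in 6 records:

  Grace Taylor: age
  Eve Thomas: age
  Quinn Smith: complete
  Rosa White: complete
  Mia Harris: complete
  Liam Jones: age, city, salary

Per field:
  name: 0 missing
  age: 3 missing
  city: 1 missing
  department: 0 missing
  salary: 1 missing

Total missing values: 5
Records with any missing: 3

5 missing values (age: 3, city: 1, salary: 1); 3 incomplete records


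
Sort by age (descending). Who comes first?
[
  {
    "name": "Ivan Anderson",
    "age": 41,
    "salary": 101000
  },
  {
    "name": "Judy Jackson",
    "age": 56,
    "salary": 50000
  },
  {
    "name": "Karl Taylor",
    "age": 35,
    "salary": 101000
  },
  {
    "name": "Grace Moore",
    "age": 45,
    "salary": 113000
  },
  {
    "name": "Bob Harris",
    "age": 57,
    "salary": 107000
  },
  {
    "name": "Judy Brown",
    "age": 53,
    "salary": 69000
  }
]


Sort by: age (descending)

Sorted order:
  1. Bob Harris (age = 57)
  2. Judy Jackson (age = 56)
  3. Judy Brown (age = 53)
  4. Grace Moore (age = 45)
  5. Ivan Anderson (age = 41)
  6. Karl Taylor (age = 35)

First: Bob Harris

Bob Harris


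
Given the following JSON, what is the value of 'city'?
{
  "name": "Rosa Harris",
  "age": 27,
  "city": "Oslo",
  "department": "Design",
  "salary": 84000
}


Looking up field 'city'
Value: Oslo

Oslo


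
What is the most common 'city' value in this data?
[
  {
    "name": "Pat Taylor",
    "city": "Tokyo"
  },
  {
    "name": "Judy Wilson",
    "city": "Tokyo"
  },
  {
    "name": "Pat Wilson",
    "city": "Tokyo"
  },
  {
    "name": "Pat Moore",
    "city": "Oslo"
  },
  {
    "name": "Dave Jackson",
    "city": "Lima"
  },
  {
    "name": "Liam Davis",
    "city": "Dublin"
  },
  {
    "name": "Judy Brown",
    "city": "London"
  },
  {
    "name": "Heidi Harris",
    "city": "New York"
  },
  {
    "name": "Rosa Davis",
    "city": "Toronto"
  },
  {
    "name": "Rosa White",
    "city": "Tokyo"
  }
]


Counting 'city' values across 10 records:

  Tokyo: 4 ####
  Oslo: 1 #
  Lima: 1 #
  Dublin: 1 #
  London: 1 #
  New York: 1 #
  Toronto: 1 #

Most common: Tokyo (4 times)

Tokyo (4 times)


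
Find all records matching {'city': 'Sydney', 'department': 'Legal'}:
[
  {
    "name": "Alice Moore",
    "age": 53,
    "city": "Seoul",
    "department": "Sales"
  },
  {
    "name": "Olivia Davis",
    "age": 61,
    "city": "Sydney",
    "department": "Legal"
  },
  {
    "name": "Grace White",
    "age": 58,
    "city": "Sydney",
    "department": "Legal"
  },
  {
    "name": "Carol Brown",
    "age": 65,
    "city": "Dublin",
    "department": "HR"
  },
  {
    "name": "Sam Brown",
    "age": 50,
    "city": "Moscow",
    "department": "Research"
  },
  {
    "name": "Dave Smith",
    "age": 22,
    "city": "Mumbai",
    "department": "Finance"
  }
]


Search criteria: {'city': 'Sydney', 'department': 'Legal'}

Checking 6 records:
  Alice Moore: {city: Seoul, department: Sales}
  Olivia Davis: {city: Sydney, department: Legal} <-- MATCH
  Grace White: {city: Sydney, department: Legal} <-- MATCH
  Carol Brown: {city: Dublin, department: HR}
  Sam Brown: {city: Moscow, department: Research}
  Dave Smith: {city: Mumbai, department: Finance}

Matches: ["Olivia Davis", "Grace White"]

["Olivia Davis", "Grace White"]


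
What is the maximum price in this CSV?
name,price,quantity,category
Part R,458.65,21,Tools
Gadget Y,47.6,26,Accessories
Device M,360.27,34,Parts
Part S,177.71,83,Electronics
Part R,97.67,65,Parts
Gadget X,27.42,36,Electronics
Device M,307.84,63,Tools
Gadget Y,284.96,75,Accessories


Computing maximum price:
Values: [458.65, 47.6, 360.27, 177.71, 97.67, 27.42, 307.84, 284.96]
Max = 458.65

458.65


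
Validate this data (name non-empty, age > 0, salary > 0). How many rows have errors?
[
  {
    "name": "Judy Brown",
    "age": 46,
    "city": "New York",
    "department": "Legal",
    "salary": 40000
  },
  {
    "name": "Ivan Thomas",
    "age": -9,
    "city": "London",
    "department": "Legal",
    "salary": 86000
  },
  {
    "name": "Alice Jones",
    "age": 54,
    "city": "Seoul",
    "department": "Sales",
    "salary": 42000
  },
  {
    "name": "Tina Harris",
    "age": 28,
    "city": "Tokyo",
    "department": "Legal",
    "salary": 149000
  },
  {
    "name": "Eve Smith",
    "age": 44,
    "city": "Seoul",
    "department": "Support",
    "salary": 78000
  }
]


Validating 5 records:
Rules: name non-empty, age > 0, salary > 0

  Row 1 (Judy Brown): OK
  Row 2 (Ivan Thomas): negative age: -9
  Row 3 (Alice Jones): OK
  Row 4 (Tina Harris): OK
  Row 5 (Eve Smith): OK

Total errors: 1

1 errors


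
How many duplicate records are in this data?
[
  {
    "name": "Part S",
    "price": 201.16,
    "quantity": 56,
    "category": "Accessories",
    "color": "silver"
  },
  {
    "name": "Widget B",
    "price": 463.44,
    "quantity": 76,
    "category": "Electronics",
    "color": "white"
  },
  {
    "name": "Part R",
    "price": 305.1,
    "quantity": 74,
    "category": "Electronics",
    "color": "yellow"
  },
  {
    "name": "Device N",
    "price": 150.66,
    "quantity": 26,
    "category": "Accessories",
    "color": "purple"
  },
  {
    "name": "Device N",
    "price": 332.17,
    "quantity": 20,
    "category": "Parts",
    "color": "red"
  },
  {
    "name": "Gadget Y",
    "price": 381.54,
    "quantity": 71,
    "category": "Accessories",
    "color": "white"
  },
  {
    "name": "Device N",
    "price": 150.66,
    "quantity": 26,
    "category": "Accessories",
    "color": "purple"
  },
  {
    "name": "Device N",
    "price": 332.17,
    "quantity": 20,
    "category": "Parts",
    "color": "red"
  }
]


Checking 8 records for duplicates:

  Row 1: Part S ($201.16, qty 56)
  Row 2: Widget B ($463.44, qty 76)
  Row 3: Part R ($305.1, qty 74)
  Row 4: Device N ($150.66, qty 26)
  Row 5: Device N ($332.17, qty 20)
  Row 6: Gadget Y ($381.54, qty 71)
  Row 7: Device N ($150.66, qty 26) <-- DUPLICATE
  Row 8: Device N ($332.17, qty 20) <-- DUPLICATE

Duplicates found: 2
Unique records: 6

2 duplicates, 6 unique


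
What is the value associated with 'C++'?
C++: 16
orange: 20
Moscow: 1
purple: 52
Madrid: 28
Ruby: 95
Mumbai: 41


Looking up key 'C++'
Value: 16

16


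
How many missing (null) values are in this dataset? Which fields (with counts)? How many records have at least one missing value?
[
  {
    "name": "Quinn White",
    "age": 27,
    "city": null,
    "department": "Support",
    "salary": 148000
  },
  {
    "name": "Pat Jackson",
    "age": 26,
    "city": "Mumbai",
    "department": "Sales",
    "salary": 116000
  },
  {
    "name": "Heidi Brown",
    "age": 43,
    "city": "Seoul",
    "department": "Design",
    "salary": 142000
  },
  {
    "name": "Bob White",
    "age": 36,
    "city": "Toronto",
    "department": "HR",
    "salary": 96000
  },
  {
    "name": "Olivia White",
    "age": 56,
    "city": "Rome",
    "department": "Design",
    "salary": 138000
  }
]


Checking for missing (null) values in 5 records:

  Quinn White: city
  Pat Jackson: complete
  Heidi Brown: complete
  Bob White: complete
  Olivia White: complete

Per field:
  name: 0 missing
  age: 0 missing
  city: 1 missing
  department: 0 missing
  salary: 0 missing

Total missing values: 1
Records with any missing: 1

1 missing values (city: 1); 1 incomplete records


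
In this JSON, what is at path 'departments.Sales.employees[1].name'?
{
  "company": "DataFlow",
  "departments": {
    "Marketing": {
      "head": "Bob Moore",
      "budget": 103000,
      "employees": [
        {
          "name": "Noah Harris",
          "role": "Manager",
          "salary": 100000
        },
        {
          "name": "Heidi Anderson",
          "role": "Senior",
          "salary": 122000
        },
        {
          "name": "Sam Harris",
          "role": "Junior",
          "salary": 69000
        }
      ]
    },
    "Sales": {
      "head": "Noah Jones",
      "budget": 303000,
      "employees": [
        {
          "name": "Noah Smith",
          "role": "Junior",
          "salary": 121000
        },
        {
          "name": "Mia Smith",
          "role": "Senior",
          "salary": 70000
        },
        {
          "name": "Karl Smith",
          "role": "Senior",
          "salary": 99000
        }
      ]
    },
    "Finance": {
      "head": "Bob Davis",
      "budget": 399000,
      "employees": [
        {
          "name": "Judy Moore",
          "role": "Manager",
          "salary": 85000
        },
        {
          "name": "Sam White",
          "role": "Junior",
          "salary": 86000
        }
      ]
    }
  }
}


Path: departments.Sales.employees[1].name

Navigate:
  -> departments
  -> Sales
  -> employees[1].name = 'Mia Smith'

Mia Smith


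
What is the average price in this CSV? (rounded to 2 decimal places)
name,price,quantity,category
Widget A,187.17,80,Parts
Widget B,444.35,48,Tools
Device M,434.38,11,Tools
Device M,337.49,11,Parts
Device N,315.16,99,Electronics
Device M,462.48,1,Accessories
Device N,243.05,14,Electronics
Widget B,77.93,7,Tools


Computing average price:
Values: [187.17, 444.35, 434.38, 337.49, 315.16, 462.48, 243.05, 77.93]
Sum = 2502.01
Count = 8
Average = 2502.01/8 = 312.75125 exactly -> 312.75 (rounded half-up to 2 decimal places)

312.75


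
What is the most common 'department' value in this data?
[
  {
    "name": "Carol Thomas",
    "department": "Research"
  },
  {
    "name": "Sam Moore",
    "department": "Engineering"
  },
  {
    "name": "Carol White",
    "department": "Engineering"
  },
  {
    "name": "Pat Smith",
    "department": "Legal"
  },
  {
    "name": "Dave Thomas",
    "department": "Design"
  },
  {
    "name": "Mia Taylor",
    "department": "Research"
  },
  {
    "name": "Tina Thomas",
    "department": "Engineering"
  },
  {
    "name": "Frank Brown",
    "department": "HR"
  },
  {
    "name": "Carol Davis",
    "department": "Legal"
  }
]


Counting 'department' values across 9 records:

  Engineering: 3 ###
  Research: 2 ##
  Legal: 2 ##
  Design: 1 #
  HR: 1 #

Most common: Engineering (3 times)

Engineering (3 times)


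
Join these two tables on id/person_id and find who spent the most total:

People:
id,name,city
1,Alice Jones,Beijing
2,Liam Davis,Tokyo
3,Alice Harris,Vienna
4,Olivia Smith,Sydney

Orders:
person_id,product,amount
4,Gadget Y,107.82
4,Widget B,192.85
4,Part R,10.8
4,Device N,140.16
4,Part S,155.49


Join on: people.id = orders.person_id

Joined rows:
  Olivia Smith (Sydney) bought Gadget Y for $107.82
  Olivia Smith (Sydney) bought Widget B for $192.85
  Olivia Smith (Sydney) bought Part R for $10.8
  Olivia Smith (Sydney) bought Device N for $140.16
  Olivia Smith (Sydney) bought Part S for $155.49

Total per person:
  Olivia Smith: $607.12

Top spender: Olivia Smith ($607.12)

Olivia Smith ($607.12)


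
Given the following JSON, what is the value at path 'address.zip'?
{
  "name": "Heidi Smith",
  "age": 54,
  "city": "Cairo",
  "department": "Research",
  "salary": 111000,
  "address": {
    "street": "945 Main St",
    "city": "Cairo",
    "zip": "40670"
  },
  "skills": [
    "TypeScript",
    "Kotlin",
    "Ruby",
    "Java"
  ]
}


Query: address.zip
Path: address -> zip
Value: 40670

40670


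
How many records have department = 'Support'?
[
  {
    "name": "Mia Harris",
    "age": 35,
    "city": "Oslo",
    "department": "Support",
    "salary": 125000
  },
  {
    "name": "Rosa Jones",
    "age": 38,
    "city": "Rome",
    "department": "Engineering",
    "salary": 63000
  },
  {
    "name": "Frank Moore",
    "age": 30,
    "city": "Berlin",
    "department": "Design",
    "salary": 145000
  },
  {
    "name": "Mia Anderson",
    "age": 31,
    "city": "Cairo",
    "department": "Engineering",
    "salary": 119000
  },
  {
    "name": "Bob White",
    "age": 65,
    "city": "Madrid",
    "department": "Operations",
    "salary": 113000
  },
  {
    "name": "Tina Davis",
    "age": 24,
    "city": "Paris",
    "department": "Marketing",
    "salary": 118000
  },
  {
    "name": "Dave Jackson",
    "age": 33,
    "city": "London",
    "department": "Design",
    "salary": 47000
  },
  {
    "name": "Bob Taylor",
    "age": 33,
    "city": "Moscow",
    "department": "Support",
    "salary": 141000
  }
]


Data: 8 records
Condition: department = 'Support'

Checking each record:
  Mia Harris: Support MATCH
  Rosa Jones: Engineering
  Frank Moore: Design
  Mia Anderson: Engineering
  Bob White: Operations
  Tina Davis: Marketing
  Dave Jackson: Design
  Bob Taylor: Support MATCH

Count: 2

2


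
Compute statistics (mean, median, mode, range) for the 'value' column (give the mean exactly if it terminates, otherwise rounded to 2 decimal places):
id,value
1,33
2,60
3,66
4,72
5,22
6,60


Data: [33, 60, 66, 72, 22, 60]
Count: 6
Sum: 313
Mean: 313/6 ≈ 52.17 (rounded to 2 decimal places)
Sorted: [22, 33, 60, 60, 66, 72]
Median: 60.0
Mode: 60 (2 times)
Range: 72 - 22 = 50
Min: 22, Max: 72

mean≈52.17, median=60.0, mode=60, range=50


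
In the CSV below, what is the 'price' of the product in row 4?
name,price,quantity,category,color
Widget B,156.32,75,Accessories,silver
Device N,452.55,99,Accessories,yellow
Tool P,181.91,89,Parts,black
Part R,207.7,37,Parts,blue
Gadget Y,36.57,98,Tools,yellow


Query: Row 4 ('Part R'), column 'price'
Value: 207.7

207.7


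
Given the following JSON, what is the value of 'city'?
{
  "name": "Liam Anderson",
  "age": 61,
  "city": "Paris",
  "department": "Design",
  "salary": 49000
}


Looking up field 'city'
Value: Paris

Paris


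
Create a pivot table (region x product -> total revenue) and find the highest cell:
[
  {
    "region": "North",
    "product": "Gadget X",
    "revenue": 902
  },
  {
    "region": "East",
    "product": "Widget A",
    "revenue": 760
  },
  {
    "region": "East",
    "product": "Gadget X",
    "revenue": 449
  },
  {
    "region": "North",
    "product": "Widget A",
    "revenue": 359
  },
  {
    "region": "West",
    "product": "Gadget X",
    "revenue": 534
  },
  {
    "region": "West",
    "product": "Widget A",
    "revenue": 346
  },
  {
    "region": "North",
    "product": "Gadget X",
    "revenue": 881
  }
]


Pivot: region (rows) x product (columns) -> total revenue

     Gadget X      Widget A    
East           449           760  
North         1783           359  
West           534           346  

Highest: North / Gadget X = $1783

North / Gadget X = $1783


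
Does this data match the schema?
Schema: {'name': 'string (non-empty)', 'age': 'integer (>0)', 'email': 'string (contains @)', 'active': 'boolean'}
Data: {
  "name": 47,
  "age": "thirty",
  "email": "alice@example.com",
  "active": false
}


Validating each field against schema:
  name: FAIL (47 is not a string)
  age: FAIL ("thirty" is not an integer)
  email: OK (string with @)
  active: OK (boolean)

Result: INVALID (2 errors: name, age)

INVALID (2 errors: name, age)


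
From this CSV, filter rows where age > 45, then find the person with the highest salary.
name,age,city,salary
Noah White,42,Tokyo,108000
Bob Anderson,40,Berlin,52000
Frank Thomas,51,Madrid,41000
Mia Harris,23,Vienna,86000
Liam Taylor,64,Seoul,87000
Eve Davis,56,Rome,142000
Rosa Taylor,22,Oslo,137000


Filter: age > 45
Sort by: salary (descending)

Filtered records (3):
  Eve Davis, age 56, salary $142000
  Liam Taylor, age 64, salary $87000
  Frank Thomas, age 51, salary $41000

Highest salary: Eve Davis ($142000)

Eve Davis


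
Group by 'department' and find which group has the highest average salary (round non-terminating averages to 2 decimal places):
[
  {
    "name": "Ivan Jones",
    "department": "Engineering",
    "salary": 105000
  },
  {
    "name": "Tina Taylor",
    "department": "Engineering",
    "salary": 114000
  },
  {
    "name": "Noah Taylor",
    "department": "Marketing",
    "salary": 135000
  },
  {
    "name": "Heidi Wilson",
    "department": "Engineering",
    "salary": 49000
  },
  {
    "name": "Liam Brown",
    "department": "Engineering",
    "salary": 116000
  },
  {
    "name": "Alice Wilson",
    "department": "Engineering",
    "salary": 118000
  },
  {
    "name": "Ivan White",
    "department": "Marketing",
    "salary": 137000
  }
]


Group by: department

Groups:
  Engineering: 5 people, avg salary = 502000/5 = $100400
  Marketing: 2 people, avg salary = 272000/2 = $136000

Highest average salary: Marketing ($136000)

Marketing ($136000)


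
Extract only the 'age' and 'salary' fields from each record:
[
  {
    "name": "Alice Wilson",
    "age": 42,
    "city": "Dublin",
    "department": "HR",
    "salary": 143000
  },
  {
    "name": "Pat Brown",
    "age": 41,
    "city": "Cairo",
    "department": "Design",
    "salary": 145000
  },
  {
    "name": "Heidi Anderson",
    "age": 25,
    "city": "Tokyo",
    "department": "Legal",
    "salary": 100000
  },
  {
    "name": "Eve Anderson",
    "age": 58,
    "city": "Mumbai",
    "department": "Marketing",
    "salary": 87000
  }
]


Original: 4 records with fields: name, age, city, department, salary
Keep: ['age', 'salary']
Drop: ['name', 'city', 'department']
Result: 4 records, 2 fields each

[
  {
    "age": 42,
    "salary": 143000
  },
  {
    "age": 41,
    "salary": 145000
  },
  {
    "age": 25,
    "salary": 100000
  },
  {
    "age": 58,
    "salary": 87000
  }
]


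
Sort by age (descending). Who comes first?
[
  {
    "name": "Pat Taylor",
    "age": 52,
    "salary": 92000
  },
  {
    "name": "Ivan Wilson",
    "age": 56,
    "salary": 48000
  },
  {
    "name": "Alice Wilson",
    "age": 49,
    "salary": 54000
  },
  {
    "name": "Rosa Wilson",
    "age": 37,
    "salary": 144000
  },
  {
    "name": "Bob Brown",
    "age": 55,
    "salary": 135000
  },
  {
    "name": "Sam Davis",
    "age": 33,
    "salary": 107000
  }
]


Sort by: age (descending)

Sorted order:
  1. Ivan Wilson (age = 56)
  2. Bob Brown (age = 55)
  3. Pat Taylor (age = 52)
  4. Alice Wilson (age = 49)
  5. Rosa Wilson (age = 37)
  6. Sam Davis (age = 33)

First: Ivan Wilson

Ivan Wilson


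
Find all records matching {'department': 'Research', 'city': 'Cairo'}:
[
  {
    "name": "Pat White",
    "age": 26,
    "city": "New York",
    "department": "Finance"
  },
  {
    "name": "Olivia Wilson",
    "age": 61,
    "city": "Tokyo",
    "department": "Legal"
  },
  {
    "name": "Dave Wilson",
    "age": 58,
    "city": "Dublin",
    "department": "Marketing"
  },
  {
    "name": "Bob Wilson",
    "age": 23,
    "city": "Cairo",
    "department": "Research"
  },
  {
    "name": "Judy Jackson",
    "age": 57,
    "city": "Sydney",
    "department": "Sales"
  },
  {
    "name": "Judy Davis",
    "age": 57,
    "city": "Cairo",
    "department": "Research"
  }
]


Search criteria: {'department': 'Research', 'city': 'Cairo'}

Checking 6 records:
  Pat White: {department: Finance, city: New York}
  Olivia Wilson: {department: Legal, city: Tokyo}
  Dave Wilson: {department: Marketing, city: Dublin}
  Bob Wilson: {department: Research, city: Cairo} <-- MATCH
  Judy Jackson: {department: Sales, city: Sydney}
  Judy Davis: {department: Research, city: Cairo} <-- MATCH

Matches: ["Bob Wilson", "Judy Davis"]

["Bob Wilson", "Judy Davis"]


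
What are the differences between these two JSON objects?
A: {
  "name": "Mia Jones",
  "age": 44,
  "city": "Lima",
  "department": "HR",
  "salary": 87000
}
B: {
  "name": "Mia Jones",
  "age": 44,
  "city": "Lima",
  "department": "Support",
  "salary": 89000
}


Comparing each field (in key order):
  name: same
  age: same
  city: same
  department: DIFFERENT
  salary: DIFFERENT
Differences:
  department: HR -> Support
  salary: 87000 -> 89000

2 field(s) changed

2 changes: department, salary


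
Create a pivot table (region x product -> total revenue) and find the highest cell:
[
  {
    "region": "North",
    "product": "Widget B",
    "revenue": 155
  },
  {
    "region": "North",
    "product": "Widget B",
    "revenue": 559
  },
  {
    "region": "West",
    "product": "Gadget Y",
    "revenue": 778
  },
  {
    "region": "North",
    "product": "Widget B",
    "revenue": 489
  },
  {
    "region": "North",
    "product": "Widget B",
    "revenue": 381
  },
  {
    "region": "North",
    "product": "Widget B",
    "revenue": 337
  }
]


Pivot: region (rows) x product (columns) -> total revenue

     Gadget Y      Widget B    
North            0          1921  
West           778             0  

Highest: North / Widget B = $1921

North / Widget B = $1921


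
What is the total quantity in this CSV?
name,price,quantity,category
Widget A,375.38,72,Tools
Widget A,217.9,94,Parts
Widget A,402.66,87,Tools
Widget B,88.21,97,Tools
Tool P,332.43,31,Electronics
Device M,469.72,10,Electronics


Computing total quantity:
Values: [72, 94, 87, 97, 31, 10]
Sum = 391

391


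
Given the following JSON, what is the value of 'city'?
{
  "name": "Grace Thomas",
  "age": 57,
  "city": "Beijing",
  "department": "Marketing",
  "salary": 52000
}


Looking up field 'city'
Value: Beijing

Beijing


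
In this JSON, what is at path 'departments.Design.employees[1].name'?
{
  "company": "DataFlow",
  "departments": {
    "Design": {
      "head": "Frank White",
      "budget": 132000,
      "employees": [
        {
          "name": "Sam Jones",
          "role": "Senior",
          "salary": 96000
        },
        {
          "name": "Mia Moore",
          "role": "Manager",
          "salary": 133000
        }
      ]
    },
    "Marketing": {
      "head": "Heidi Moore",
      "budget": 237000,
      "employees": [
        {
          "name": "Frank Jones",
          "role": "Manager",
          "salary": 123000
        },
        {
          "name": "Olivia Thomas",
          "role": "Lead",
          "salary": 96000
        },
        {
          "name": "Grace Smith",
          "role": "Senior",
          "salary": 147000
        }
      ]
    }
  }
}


Path: departments.Design.employees[1].name

Navigate:
  -> departments
  -> Design
  -> employees[1].name = 'Mia Moore'

Mia Moore


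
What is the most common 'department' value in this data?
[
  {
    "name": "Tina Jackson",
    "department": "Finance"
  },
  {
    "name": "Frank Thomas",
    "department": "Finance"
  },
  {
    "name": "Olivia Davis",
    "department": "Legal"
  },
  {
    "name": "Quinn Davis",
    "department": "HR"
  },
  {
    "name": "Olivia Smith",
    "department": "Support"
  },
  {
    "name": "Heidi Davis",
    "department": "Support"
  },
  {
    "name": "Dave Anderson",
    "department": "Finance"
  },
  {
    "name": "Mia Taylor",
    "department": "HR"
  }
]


Counting 'department' values across 8 records:

  Finance: 3 ###
  HR: 2 ##
  Support: 2 ##
  Legal: 1 #

Most common: Finance (3 times)

Finance (3 times)


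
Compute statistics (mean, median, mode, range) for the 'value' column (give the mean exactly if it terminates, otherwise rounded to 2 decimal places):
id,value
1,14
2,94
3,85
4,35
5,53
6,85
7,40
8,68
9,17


Data: [14, 94, 85, 35, 53, 85, 40, 68, 17]
Count: 9
Sum: 491
Mean: 491/9 ≈ 54.56 (rounded to 2 decimal places)
Sorted: [14, 17, 35, 40, 53, 68, 85, 85, 94]
Median: 53.0
Mode: 85 (2 times)
Range: 94 - 14 = 80
Min: 14, Max: 94

mean≈54.56, median=53.0, mode=85, range=80


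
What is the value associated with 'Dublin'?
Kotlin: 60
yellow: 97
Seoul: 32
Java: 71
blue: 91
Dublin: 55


Looking up key 'Dublin'
Value: 55

55


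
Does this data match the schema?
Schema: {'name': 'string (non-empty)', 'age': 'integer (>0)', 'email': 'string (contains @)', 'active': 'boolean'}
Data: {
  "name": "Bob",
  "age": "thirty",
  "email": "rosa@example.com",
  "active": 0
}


Validating each field against schema:
  name: OK (non-empty string)
  age: FAIL ("thirty" is not an integer)
  email: OK (string with @)
  active: FAIL (0 is not a boolean)

Result: INVALID (2 errors: age, active)

INVALID (2 errors: age, active)


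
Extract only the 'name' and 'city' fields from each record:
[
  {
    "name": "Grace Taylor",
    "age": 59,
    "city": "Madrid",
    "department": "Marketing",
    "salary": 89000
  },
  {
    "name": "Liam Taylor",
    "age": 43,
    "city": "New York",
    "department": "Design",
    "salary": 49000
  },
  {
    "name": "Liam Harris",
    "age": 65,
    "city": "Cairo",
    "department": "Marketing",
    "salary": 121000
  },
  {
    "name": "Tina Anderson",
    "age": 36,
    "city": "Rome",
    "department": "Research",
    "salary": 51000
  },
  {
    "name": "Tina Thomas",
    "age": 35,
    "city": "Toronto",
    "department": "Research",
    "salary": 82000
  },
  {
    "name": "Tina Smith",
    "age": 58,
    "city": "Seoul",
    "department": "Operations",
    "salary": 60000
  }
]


Original: 6 records with fields: name, age, city, department, salary
Keep: ['name', 'city']
Drop: ['age', 'department', 'salary']
Result: 6 records, 2 fields each

[
  {
    "name": "Grace Taylor",
    "city": "Madrid"
  },
  {
    "name": "Liam Taylor",
    "city": "New York"
  },
  {
    "name": "Liam Harris",
    "city": "Cairo"
  },
  {
    "name": "Tina Anderson",
    "city": "Rome"
  },
  {
    "name": "Tina Thomas",
    "city": "Toronto"
  },
  {
    "name": "Tina Smith",
    "city": "Seoul"
  }
]


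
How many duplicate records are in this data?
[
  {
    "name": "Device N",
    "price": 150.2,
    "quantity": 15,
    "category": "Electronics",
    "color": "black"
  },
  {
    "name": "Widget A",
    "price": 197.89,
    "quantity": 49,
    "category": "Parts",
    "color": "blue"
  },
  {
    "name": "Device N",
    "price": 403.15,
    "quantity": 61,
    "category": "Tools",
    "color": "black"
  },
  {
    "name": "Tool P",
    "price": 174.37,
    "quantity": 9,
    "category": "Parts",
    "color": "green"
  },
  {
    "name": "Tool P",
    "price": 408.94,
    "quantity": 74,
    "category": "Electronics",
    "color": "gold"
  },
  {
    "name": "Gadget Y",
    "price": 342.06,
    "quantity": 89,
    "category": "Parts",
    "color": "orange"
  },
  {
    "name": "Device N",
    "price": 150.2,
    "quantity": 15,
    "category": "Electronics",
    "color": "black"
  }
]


Checking 7 records for duplicates:

  Row 1: Device N ($150.2, qty 15)
  Row 2: Widget A ($197.89, qty 49)
  Row 3: Device N ($403.15, qty 61)
  Row 4: Tool P ($174.37, qty 9)
  Row 5: Tool P ($408.94, qty 74)
  Row 6: Gadget Y ($342.06, qty 89)
  Row 7: Device N ($150.2, qty 15) <-- DUPLICATE

Duplicates found: 1
Unique records: 6

1 duplicates, 6 unique


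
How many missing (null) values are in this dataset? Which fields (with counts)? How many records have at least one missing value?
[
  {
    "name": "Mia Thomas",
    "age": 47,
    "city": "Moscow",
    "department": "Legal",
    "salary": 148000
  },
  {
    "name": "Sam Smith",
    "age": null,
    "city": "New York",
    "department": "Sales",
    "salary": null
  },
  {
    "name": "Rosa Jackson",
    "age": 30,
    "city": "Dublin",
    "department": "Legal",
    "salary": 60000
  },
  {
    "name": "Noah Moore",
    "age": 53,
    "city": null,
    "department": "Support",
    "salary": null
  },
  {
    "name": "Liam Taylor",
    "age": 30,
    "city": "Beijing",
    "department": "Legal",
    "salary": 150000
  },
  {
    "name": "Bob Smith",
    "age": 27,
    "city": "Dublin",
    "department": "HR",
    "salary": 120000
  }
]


Checking for missing (null) values in 6 records:

  Mia Thomas: complete
  Sam Smith: age, salary
  Rosa Jackson: complete
  Noah Moore: city, salary
  Liam Taylor: complete
  Bob Smith: complete

Per field:
  name: 0 missing
  age: 1 missing
  city: 1 missing
  department: 0 missing
  salary: 2 missing

Total missing values: 4
Records with any missing: 2

4 missing values (age: 1, city: 1, salary: 2); 2 incomplete records


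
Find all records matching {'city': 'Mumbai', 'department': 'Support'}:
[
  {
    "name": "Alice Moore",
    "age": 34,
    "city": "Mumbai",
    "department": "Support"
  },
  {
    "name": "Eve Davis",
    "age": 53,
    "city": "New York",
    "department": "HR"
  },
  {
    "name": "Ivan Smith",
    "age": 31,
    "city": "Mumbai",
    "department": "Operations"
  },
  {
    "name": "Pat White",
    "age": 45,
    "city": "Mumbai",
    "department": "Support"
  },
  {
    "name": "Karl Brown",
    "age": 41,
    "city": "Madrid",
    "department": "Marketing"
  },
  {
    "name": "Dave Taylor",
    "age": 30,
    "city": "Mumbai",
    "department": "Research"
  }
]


Search criteria: {'city': 'Mumbai', 'department': 'Support'}

Checking 6 records:
  Alice Moore: {city: Mumbai, department: Support} <-- MATCH
  Eve Davis: {city: New York, department: HR}
  Ivan Smith: {city: Mumbai, department: Operations}
  Pat White: {city: Mumbai, department: Support} <-- MATCH
  Karl Brown: {city: Madrid, department: Marketing}
  Dave Taylor: {city: Mumbai, department: Research}

Matches: ["Alice Moore", "Pat White"]

["Alice Moore", "Pat White"]


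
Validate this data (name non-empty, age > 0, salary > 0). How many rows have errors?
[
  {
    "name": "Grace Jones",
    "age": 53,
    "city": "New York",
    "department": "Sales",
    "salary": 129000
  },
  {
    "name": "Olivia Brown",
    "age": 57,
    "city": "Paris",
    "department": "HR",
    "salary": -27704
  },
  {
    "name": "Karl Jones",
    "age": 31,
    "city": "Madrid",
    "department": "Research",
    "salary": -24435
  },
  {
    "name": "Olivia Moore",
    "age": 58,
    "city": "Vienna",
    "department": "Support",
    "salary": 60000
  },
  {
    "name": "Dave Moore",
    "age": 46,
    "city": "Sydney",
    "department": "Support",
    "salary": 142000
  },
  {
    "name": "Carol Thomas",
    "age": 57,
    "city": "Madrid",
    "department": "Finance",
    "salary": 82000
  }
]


Validating 6 records:
Rules: name non-empty, age > 0, salary > 0

  Row 1 (Grace Jones): OK
  Row 2 (Olivia Brown): negative salary: -27704
  Row 3 (Karl Jones): negative salary: -24435
  Row 4 (Olivia Moore): OK
  Row 5 (Dave Moore): OK
  Row 6 (Carol Thomas): OK

Total errors: 2

2 errors
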